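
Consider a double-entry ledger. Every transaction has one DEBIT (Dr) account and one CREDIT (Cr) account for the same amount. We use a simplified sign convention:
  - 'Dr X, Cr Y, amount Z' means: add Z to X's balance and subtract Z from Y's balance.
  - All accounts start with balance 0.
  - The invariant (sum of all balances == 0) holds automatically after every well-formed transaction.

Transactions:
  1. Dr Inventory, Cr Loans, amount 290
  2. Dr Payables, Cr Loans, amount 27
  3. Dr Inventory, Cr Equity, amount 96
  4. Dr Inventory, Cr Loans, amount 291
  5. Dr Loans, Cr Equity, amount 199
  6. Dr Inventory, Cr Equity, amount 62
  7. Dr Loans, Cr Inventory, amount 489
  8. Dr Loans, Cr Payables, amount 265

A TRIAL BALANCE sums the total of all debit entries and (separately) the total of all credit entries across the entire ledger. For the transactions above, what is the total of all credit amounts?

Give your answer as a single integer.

Txn 1: credit+=290
Txn 2: credit+=27
Txn 3: credit+=96
Txn 4: credit+=291
Txn 5: credit+=199
Txn 6: credit+=62
Txn 7: credit+=489
Txn 8: credit+=265
Total credits = 1719

Answer: 1719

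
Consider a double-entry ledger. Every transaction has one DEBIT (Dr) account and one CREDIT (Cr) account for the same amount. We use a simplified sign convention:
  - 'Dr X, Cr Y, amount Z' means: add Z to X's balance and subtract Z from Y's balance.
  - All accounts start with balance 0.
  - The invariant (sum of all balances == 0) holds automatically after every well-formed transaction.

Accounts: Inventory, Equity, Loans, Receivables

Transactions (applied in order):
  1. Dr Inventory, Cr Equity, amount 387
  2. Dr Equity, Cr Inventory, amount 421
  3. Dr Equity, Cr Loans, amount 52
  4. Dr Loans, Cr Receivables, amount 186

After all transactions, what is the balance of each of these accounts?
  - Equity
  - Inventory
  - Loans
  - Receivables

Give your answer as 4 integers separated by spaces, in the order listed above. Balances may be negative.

After txn 1 (Dr Inventory, Cr Equity, amount 387): Equity=-387 Inventory=387
After txn 2 (Dr Equity, Cr Inventory, amount 421): Equity=34 Inventory=-34
After txn 3 (Dr Equity, Cr Loans, amount 52): Equity=86 Inventory=-34 Loans=-52
After txn 4 (Dr Loans, Cr Receivables, amount 186): Equity=86 Inventory=-34 Loans=134 Receivables=-186

Answer: 86 -34 134 -186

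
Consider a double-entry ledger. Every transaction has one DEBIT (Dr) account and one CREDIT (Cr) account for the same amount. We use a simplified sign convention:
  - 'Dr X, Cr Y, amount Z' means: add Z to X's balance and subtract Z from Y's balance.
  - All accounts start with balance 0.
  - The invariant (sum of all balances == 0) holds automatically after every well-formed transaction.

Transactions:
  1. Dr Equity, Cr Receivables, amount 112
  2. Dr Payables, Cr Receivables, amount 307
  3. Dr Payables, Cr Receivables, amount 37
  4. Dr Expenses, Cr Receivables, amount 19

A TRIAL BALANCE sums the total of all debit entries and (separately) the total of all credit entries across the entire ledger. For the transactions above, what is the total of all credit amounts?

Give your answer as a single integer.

Answer: 475

Derivation:
Txn 1: credit+=112
Txn 2: credit+=307
Txn 3: credit+=37
Txn 4: credit+=19
Total credits = 475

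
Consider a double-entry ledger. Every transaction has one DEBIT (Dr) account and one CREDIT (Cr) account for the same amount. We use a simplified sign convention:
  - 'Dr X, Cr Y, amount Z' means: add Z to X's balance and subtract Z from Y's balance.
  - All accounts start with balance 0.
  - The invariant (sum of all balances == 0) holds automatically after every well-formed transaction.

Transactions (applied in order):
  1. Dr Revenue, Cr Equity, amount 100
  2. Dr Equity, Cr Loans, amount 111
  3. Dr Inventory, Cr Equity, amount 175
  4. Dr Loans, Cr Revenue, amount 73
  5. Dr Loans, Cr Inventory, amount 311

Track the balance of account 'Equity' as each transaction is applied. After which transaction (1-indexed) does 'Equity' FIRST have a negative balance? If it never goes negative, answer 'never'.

Answer: 1

Derivation:
After txn 1: Equity=-100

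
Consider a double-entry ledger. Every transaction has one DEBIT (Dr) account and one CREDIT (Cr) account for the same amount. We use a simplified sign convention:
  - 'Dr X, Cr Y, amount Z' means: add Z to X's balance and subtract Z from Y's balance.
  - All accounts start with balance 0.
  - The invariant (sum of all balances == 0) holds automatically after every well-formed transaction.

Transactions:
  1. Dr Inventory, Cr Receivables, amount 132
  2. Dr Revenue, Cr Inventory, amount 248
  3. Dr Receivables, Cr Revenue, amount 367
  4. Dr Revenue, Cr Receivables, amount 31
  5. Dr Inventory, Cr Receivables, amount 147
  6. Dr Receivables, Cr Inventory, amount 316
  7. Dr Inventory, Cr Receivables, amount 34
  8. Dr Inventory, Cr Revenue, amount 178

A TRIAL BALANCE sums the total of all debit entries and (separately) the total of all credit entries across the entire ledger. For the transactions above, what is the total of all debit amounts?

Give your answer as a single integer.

Answer: 1453

Derivation:
Txn 1: debit+=132
Txn 2: debit+=248
Txn 3: debit+=367
Txn 4: debit+=31
Txn 5: debit+=147
Txn 6: debit+=316
Txn 7: debit+=34
Txn 8: debit+=178
Total debits = 1453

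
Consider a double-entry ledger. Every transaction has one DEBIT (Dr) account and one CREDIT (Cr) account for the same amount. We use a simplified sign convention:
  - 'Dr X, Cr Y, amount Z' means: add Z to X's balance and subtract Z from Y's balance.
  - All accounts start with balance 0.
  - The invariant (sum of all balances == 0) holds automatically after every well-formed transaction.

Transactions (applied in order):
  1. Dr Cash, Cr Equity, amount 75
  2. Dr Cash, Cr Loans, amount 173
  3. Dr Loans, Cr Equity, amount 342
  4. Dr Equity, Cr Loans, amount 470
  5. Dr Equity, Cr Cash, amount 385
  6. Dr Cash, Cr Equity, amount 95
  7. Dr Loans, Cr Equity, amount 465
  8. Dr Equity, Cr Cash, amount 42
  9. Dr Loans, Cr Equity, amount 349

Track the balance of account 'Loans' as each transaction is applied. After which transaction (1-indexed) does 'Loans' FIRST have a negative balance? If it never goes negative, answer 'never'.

After txn 1: Loans=0
After txn 2: Loans=-173

Answer: 2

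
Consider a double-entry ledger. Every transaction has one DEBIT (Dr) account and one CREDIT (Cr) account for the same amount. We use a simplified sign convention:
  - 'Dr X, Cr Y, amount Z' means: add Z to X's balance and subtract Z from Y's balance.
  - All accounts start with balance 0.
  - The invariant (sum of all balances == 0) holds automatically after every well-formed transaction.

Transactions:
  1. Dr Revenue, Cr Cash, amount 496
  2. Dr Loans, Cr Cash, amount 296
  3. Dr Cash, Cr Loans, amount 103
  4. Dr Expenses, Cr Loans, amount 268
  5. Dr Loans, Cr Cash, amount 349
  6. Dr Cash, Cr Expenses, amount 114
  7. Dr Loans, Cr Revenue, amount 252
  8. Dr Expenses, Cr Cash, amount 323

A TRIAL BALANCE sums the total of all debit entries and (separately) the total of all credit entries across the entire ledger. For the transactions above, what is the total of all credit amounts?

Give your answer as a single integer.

Txn 1: credit+=496
Txn 2: credit+=296
Txn 3: credit+=103
Txn 4: credit+=268
Txn 5: credit+=349
Txn 6: credit+=114
Txn 7: credit+=252
Txn 8: credit+=323
Total credits = 2201

Answer: 2201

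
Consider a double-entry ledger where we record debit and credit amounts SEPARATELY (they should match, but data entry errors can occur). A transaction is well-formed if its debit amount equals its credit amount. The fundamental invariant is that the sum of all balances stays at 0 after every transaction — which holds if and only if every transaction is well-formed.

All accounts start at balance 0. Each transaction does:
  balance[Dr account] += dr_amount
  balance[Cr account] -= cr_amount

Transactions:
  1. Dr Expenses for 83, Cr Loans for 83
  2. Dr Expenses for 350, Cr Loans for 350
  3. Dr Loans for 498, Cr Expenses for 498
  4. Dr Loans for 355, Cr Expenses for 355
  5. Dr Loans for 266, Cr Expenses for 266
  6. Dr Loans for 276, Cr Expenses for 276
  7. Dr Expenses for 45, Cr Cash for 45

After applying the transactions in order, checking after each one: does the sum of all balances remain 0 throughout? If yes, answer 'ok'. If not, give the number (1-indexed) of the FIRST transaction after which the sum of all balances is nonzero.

After txn 1: dr=83 cr=83 sum_balances=0
After txn 2: dr=350 cr=350 sum_balances=0
After txn 3: dr=498 cr=498 sum_balances=0
After txn 4: dr=355 cr=355 sum_balances=0
After txn 5: dr=266 cr=266 sum_balances=0
After txn 6: dr=276 cr=276 sum_balances=0
After txn 7: dr=45 cr=45 sum_balances=0

Answer: ok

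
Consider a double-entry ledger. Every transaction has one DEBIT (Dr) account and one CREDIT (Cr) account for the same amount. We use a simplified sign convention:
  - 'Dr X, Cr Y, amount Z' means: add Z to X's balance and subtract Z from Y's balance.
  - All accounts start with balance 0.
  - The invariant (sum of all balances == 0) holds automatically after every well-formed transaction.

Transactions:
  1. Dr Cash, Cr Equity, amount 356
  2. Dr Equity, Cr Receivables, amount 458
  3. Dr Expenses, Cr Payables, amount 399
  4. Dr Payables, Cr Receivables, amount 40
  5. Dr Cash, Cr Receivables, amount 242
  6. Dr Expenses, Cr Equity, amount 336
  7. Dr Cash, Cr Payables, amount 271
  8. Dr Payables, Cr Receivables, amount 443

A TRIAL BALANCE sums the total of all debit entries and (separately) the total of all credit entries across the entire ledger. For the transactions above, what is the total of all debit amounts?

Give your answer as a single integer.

Txn 1: debit+=356
Txn 2: debit+=458
Txn 3: debit+=399
Txn 4: debit+=40
Txn 5: debit+=242
Txn 6: debit+=336
Txn 7: debit+=271
Txn 8: debit+=443
Total debits = 2545

Answer: 2545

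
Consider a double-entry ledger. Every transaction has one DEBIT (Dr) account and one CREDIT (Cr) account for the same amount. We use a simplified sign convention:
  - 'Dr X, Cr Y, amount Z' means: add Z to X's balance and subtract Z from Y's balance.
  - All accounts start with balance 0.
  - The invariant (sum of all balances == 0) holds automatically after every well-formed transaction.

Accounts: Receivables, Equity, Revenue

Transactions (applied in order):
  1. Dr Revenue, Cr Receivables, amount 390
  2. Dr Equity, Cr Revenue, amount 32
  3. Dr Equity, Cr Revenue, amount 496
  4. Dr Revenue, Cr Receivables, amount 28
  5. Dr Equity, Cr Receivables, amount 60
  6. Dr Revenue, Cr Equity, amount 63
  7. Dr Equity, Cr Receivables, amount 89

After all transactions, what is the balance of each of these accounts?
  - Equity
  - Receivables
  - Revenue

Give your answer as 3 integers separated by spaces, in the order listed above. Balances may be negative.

Answer: 614 -567 -47

Derivation:
After txn 1 (Dr Revenue, Cr Receivables, amount 390): Receivables=-390 Revenue=390
After txn 2 (Dr Equity, Cr Revenue, amount 32): Equity=32 Receivables=-390 Revenue=358
After txn 3 (Dr Equity, Cr Revenue, amount 496): Equity=528 Receivables=-390 Revenue=-138
After txn 4 (Dr Revenue, Cr Receivables, amount 28): Equity=528 Receivables=-418 Revenue=-110
After txn 5 (Dr Equity, Cr Receivables, amount 60): Equity=588 Receivables=-478 Revenue=-110
After txn 6 (Dr Revenue, Cr Equity, amount 63): Equity=525 Receivables=-478 Revenue=-47
After txn 7 (Dr Equity, Cr Receivables, amount 89): Equity=614 Receivables=-567 Revenue=-47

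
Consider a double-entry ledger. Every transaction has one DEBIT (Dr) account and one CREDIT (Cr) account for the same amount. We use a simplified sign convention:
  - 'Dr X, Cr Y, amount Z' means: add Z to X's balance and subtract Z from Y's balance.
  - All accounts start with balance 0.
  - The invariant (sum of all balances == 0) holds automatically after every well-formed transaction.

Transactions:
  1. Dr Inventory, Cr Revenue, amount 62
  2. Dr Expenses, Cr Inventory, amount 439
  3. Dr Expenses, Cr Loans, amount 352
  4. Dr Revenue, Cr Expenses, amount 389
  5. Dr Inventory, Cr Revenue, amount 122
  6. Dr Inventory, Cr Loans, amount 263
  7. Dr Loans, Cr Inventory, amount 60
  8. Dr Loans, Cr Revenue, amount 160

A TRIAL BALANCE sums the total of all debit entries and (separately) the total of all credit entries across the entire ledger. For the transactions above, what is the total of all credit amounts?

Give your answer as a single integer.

Txn 1: credit+=62
Txn 2: credit+=439
Txn 3: credit+=352
Txn 4: credit+=389
Txn 5: credit+=122
Txn 6: credit+=263
Txn 7: credit+=60
Txn 8: credit+=160
Total credits = 1847

Answer: 1847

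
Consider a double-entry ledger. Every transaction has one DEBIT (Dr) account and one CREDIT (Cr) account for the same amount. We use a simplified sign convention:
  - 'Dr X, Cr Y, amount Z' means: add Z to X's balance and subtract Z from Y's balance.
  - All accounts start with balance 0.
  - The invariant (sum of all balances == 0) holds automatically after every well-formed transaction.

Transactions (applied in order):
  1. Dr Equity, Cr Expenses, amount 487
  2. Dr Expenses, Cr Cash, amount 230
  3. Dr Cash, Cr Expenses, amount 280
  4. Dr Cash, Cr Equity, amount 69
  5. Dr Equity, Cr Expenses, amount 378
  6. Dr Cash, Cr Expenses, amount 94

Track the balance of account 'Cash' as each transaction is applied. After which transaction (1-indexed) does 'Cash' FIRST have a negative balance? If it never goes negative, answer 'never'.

Answer: 2

Derivation:
After txn 1: Cash=0
After txn 2: Cash=-230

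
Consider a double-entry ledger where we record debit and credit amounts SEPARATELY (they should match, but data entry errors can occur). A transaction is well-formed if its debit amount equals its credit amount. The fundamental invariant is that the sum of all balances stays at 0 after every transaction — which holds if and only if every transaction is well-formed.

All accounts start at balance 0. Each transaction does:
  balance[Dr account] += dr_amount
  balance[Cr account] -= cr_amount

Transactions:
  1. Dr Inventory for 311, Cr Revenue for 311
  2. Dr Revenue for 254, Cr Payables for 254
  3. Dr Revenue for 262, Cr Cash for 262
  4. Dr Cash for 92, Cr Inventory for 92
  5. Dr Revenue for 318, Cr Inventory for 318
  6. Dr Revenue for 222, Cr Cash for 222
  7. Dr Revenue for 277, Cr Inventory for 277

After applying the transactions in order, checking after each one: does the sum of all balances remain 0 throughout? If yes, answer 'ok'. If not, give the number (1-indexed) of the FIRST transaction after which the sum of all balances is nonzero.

Answer: ok

Derivation:
After txn 1: dr=311 cr=311 sum_balances=0
After txn 2: dr=254 cr=254 sum_balances=0
After txn 3: dr=262 cr=262 sum_balances=0
After txn 4: dr=92 cr=92 sum_balances=0
After txn 5: dr=318 cr=318 sum_balances=0
After txn 6: dr=222 cr=222 sum_balances=0
After txn 7: dr=277 cr=277 sum_balances=0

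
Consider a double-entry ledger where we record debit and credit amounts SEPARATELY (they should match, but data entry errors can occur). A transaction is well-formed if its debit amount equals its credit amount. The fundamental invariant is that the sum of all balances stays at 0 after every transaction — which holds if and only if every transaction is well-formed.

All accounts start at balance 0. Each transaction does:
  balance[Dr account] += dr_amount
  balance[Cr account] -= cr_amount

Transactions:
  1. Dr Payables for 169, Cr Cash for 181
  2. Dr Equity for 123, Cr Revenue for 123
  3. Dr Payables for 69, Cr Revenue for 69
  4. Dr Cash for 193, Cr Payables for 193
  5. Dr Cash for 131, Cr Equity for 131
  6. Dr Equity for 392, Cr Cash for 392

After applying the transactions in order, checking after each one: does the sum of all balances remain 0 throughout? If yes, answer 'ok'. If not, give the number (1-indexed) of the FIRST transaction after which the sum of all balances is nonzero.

Answer: 1

Derivation:
After txn 1: dr=169 cr=181 sum_balances=-12
After txn 2: dr=123 cr=123 sum_balances=-12
After txn 3: dr=69 cr=69 sum_balances=-12
After txn 4: dr=193 cr=193 sum_balances=-12
After txn 5: dr=131 cr=131 sum_balances=-12
After txn 6: dr=392 cr=392 sum_balances=-12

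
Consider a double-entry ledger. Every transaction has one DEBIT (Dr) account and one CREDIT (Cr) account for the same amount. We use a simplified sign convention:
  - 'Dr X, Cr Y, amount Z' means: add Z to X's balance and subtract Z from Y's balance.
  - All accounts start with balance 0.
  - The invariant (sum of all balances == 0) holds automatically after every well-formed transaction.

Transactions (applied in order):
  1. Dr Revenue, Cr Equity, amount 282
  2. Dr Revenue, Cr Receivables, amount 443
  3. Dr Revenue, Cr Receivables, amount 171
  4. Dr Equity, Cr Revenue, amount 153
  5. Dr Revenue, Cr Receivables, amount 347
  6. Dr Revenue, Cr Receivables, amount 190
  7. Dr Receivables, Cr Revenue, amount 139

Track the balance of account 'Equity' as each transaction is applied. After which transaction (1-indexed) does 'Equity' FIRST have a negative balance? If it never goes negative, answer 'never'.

After txn 1: Equity=-282

Answer: 1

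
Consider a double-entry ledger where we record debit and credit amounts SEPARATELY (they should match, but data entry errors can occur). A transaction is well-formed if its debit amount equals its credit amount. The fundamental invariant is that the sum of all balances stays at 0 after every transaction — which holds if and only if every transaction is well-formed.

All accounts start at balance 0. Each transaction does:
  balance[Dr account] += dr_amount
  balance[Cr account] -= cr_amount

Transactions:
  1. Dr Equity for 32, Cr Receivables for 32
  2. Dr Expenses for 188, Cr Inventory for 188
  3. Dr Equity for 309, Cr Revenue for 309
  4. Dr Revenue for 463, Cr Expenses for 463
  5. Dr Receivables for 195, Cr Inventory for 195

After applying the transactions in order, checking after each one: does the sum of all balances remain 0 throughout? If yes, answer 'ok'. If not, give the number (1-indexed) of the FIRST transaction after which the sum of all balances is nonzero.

After txn 1: dr=32 cr=32 sum_balances=0
After txn 2: dr=188 cr=188 sum_balances=0
After txn 3: dr=309 cr=309 sum_balances=0
After txn 4: dr=463 cr=463 sum_balances=0
After txn 5: dr=195 cr=195 sum_balances=0

Answer: ok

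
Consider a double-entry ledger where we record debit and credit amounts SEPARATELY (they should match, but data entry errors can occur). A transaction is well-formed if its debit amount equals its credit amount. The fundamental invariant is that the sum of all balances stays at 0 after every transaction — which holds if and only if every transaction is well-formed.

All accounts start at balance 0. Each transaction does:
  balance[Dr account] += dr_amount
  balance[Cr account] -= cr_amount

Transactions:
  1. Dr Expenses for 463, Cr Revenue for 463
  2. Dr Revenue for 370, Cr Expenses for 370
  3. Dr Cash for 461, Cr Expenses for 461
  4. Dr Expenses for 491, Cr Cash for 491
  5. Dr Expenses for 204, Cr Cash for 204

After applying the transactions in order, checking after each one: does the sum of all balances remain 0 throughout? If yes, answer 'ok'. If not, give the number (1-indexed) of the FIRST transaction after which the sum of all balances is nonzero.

Answer: ok

Derivation:
After txn 1: dr=463 cr=463 sum_balances=0
After txn 2: dr=370 cr=370 sum_balances=0
After txn 3: dr=461 cr=461 sum_balances=0
After txn 4: dr=491 cr=491 sum_balances=0
After txn 5: dr=204 cr=204 sum_balances=0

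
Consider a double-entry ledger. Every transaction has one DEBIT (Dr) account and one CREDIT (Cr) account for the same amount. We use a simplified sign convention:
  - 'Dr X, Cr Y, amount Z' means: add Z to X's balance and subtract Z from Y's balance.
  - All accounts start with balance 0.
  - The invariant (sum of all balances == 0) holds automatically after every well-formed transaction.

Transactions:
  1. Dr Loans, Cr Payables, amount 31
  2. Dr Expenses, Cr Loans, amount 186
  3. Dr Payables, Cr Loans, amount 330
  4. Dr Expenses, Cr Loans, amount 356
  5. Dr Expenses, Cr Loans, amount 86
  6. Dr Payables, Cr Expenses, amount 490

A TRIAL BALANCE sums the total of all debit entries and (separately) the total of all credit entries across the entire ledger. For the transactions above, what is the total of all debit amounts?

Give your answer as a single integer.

Answer: 1479

Derivation:
Txn 1: debit+=31
Txn 2: debit+=186
Txn 3: debit+=330
Txn 4: debit+=356
Txn 5: debit+=86
Txn 6: debit+=490
Total debits = 1479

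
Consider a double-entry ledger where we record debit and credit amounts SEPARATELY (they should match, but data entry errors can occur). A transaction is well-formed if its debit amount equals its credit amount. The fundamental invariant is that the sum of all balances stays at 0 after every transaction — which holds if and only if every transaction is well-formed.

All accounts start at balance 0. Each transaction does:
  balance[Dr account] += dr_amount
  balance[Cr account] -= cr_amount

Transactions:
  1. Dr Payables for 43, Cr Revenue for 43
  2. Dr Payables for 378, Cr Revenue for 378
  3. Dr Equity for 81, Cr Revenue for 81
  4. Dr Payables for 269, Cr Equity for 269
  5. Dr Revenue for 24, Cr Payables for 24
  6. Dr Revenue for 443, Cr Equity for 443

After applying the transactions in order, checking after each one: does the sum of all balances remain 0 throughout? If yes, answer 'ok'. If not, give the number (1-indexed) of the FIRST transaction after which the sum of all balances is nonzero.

Answer: ok

Derivation:
After txn 1: dr=43 cr=43 sum_balances=0
After txn 2: dr=378 cr=378 sum_balances=0
After txn 3: dr=81 cr=81 sum_balances=0
After txn 4: dr=269 cr=269 sum_balances=0
After txn 5: dr=24 cr=24 sum_balances=0
After txn 6: dr=443 cr=443 sum_balances=0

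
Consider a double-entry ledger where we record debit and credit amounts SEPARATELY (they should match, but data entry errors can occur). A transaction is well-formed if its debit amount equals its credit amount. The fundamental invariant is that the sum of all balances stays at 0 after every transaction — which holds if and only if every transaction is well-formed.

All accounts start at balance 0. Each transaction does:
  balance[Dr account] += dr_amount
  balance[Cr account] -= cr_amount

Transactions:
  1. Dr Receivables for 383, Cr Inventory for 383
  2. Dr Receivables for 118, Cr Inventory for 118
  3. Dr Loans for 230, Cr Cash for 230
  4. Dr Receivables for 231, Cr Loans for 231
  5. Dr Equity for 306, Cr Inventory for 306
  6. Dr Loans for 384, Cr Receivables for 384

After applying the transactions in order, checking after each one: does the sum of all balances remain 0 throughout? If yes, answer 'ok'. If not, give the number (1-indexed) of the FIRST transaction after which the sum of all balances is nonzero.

Answer: ok

Derivation:
After txn 1: dr=383 cr=383 sum_balances=0
After txn 2: dr=118 cr=118 sum_balances=0
After txn 3: dr=230 cr=230 sum_balances=0
After txn 4: dr=231 cr=231 sum_balances=0
After txn 5: dr=306 cr=306 sum_balances=0
After txn 6: dr=384 cr=384 sum_balances=0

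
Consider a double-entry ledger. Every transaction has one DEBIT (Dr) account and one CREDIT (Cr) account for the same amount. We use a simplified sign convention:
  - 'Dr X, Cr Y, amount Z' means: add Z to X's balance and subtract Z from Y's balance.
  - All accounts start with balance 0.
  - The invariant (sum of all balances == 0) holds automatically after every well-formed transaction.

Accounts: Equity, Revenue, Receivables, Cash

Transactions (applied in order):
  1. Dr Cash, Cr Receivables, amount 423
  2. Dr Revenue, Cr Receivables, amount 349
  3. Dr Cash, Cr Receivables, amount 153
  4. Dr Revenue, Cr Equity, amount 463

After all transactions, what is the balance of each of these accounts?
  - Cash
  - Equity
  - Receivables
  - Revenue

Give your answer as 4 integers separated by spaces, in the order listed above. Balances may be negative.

After txn 1 (Dr Cash, Cr Receivables, amount 423): Cash=423 Receivables=-423
After txn 2 (Dr Revenue, Cr Receivables, amount 349): Cash=423 Receivables=-772 Revenue=349
After txn 3 (Dr Cash, Cr Receivables, amount 153): Cash=576 Receivables=-925 Revenue=349
After txn 4 (Dr Revenue, Cr Equity, amount 463): Cash=576 Equity=-463 Receivables=-925 Revenue=812

Answer: 576 -463 -925 812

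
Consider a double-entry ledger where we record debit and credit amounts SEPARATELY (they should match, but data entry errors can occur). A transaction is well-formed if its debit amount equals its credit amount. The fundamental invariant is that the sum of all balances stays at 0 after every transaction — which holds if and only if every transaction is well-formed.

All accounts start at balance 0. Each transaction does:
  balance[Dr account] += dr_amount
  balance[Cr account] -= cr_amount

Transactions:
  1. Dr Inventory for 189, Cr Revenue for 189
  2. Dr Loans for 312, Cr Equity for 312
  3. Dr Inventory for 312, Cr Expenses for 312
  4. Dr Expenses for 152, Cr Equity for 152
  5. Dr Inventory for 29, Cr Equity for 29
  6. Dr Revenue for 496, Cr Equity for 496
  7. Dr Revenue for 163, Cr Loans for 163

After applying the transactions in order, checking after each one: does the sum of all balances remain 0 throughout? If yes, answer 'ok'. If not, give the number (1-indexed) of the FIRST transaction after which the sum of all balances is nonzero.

After txn 1: dr=189 cr=189 sum_balances=0
After txn 2: dr=312 cr=312 sum_balances=0
After txn 3: dr=312 cr=312 sum_balances=0
After txn 4: dr=152 cr=152 sum_balances=0
After txn 5: dr=29 cr=29 sum_balances=0
After txn 6: dr=496 cr=496 sum_balances=0
After txn 7: dr=163 cr=163 sum_balances=0

Answer: ok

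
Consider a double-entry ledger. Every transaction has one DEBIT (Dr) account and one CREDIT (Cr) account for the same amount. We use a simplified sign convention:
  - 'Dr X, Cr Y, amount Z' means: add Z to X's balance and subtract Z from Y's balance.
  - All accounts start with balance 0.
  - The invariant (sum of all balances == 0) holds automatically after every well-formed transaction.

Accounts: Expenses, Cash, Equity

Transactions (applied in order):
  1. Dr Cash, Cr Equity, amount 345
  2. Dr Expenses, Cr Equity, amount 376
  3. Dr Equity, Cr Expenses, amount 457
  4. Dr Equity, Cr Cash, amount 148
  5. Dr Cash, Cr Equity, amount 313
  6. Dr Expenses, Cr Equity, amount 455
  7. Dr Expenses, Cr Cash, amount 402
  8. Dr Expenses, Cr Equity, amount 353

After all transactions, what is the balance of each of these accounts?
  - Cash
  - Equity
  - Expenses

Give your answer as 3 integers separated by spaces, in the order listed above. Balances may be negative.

Answer: 108 -1237 1129

Derivation:
After txn 1 (Dr Cash, Cr Equity, amount 345): Cash=345 Equity=-345
After txn 2 (Dr Expenses, Cr Equity, amount 376): Cash=345 Equity=-721 Expenses=376
After txn 3 (Dr Equity, Cr Expenses, amount 457): Cash=345 Equity=-264 Expenses=-81
After txn 4 (Dr Equity, Cr Cash, amount 148): Cash=197 Equity=-116 Expenses=-81
After txn 5 (Dr Cash, Cr Equity, amount 313): Cash=510 Equity=-429 Expenses=-81
After txn 6 (Dr Expenses, Cr Equity, amount 455): Cash=510 Equity=-884 Expenses=374
After txn 7 (Dr Expenses, Cr Cash, amount 402): Cash=108 Equity=-884 Expenses=776
After txn 8 (Dr Expenses, Cr Equity, amount 353): Cash=108 Equity=-1237 Expenses=1129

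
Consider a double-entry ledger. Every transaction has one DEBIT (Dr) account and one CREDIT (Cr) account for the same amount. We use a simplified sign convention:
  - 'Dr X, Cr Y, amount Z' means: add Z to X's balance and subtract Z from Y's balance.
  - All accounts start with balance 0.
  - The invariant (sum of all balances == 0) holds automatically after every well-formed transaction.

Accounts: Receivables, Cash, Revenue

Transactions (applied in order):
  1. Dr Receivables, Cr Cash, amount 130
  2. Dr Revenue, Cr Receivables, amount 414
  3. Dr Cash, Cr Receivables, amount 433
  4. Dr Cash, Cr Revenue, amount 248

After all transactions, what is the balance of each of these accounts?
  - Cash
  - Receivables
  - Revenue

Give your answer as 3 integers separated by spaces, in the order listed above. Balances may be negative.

After txn 1 (Dr Receivables, Cr Cash, amount 130): Cash=-130 Receivables=130
After txn 2 (Dr Revenue, Cr Receivables, amount 414): Cash=-130 Receivables=-284 Revenue=414
After txn 3 (Dr Cash, Cr Receivables, amount 433): Cash=303 Receivables=-717 Revenue=414
After txn 4 (Dr Cash, Cr Revenue, amount 248): Cash=551 Receivables=-717 Revenue=166

Answer: 551 -717 166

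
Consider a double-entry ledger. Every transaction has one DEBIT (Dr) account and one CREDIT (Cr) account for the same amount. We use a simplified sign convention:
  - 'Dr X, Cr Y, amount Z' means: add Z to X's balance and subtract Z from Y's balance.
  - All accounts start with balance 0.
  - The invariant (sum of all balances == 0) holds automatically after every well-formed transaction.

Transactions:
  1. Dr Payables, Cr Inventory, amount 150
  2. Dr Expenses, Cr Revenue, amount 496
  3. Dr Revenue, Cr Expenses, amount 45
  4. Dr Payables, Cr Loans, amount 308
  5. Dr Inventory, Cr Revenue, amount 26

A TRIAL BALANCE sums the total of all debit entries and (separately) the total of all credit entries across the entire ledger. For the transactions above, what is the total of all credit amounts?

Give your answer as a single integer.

Txn 1: credit+=150
Txn 2: credit+=496
Txn 3: credit+=45
Txn 4: credit+=308
Txn 5: credit+=26
Total credits = 1025

Answer: 1025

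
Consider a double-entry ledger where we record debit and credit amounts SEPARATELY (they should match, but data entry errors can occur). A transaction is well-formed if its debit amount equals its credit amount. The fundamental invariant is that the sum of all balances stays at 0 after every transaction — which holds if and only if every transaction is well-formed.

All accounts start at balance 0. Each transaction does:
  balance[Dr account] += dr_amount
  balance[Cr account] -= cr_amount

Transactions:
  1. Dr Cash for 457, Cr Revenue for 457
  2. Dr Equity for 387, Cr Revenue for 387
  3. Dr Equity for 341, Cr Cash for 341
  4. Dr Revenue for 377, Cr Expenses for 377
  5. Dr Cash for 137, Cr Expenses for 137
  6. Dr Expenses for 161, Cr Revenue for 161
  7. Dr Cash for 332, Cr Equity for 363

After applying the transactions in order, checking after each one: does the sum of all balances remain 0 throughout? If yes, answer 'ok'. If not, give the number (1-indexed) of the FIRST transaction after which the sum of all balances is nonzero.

Answer: 7

Derivation:
After txn 1: dr=457 cr=457 sum_balances=0
After txn 2: dr=387 cr=387 sum_balances=0
After txn 3: dr=341 cr=341 sum_balances=0
After txn 4: dr=377 cr=377 sum_balances=0
After txn 5: dr=137 cr=137 sum_balances=0
After txn 6: dr=161 cr=161 sum_balances=0
After txn 7: dr=332 cr=363 sum_balances=-31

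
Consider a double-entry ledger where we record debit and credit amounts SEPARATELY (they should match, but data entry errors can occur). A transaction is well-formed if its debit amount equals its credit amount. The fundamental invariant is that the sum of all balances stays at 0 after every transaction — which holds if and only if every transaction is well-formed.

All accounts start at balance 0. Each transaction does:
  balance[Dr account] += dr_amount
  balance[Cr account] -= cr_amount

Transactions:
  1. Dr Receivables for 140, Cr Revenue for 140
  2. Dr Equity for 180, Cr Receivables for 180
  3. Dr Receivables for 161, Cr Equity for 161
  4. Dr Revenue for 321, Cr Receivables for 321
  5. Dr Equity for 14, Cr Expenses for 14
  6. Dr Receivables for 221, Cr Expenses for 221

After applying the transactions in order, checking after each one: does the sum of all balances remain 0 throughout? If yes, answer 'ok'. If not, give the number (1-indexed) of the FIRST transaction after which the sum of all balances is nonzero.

Answer: ok

Derivation:
After txn 1: dr=140 cr=140 sum_balances=0
After txn 2: dr=180 cr=180 sum_balances=0
After txn 3: dr=161 cr=161 sum_balances=0
After txn 4: dr=321 cr=321 sum_balances=0
After txn 5: dr=14 cr=14 sum_balances=0
After txn 6: dr=221 cr=221 sum_balances=0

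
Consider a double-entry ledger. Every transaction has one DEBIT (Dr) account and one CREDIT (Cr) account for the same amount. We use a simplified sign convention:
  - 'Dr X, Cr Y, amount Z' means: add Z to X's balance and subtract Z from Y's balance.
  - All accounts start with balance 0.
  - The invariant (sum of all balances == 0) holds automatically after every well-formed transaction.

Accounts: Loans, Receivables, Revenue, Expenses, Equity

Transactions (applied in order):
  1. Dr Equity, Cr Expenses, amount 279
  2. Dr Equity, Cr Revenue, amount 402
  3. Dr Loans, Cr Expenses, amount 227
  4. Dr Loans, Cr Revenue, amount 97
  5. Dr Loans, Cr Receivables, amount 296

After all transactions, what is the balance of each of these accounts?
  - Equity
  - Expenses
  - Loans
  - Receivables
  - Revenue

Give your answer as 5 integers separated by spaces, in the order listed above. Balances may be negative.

Answer: 681 -506 620 -296 -499

Derivation:
After txn 1 (Dr Equity, Cr Expenses, amount 279): Equity=279 Expenses=-279
After txn 2 (Dr Equity, Cr Revenue, amount 402): Equity=681 Expenses=-279 Revenue=-402
After txn 3 (Dr Loans, Cr Expenses, amount 227): Equity=681 Expenses=-506 Loans=227 Revenue=-402
After txn 4 (Dr Loans, Cr Revenue, amount 97): Equity=681 Expenses=-506 Loans=324 Revenue=-499
After txn 5 (Dr Loans, Cr Receivables, amount 296): Equity=681 Expenses=-506 Loans=620 Receivables=-296 Revenue=-499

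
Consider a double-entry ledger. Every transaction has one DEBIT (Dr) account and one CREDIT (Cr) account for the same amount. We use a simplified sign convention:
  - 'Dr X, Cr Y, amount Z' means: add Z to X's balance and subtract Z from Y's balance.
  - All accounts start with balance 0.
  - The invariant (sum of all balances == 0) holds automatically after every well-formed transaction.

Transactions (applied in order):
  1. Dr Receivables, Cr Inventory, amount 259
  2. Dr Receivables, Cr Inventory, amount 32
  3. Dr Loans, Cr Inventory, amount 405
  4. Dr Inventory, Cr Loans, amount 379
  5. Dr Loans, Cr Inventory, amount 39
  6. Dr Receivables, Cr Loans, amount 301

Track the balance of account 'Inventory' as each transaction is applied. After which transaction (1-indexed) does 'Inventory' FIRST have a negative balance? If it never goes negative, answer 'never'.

After txn 1: Inventory=-259

Answer: 1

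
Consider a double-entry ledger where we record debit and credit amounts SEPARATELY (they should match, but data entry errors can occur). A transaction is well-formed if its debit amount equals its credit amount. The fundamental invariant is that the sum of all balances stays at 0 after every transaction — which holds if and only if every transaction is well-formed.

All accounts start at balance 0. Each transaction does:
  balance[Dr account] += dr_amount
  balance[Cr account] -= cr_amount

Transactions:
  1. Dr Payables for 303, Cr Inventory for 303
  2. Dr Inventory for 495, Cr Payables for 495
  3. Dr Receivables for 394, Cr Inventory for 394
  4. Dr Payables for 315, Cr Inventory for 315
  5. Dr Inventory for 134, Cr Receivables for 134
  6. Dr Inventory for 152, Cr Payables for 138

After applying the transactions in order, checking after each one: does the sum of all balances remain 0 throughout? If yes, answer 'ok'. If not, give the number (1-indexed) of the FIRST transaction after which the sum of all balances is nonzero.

After txn 1: dr=303 cr=303 sum_balances=0
After txn 2: dr=495 cr=495 sum_balances=0
After txn 3: dr=394 cr=394 sum_balances=0
After txn 4: dr=315 cr=315 sum_balances=0
After txn 5: dr=134 cr=134 sum_balances=0
After txn 6: dr=152 cr=138 sum_balances=14

Answer: 6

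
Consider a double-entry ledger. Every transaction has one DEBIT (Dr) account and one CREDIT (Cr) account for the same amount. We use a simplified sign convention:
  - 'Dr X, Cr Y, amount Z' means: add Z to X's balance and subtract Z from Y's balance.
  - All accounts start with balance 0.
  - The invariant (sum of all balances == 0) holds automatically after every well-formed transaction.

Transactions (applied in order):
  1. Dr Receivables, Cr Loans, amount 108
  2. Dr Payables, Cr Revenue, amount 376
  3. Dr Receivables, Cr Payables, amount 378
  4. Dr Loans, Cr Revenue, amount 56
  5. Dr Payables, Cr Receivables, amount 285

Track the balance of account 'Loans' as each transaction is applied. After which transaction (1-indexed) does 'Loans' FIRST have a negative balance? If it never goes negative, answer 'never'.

Answer: 1

Derivation:
After txn 1: Loans=-108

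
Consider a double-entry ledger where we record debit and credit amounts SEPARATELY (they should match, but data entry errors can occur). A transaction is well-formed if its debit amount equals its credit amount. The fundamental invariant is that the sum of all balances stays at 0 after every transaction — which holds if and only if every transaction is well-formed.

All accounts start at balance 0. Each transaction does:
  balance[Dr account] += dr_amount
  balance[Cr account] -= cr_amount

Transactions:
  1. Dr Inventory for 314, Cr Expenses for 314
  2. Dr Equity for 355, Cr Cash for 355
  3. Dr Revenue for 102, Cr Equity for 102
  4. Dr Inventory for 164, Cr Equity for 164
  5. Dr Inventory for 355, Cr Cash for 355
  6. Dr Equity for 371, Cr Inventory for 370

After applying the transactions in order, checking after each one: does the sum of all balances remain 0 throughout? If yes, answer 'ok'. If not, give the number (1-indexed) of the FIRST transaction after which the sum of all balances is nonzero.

After txn 1: dr=314 cr=314 sum_balances=0
After txn 2: dr=355 cr=355 sum_balances=0
After txn 3: dr=102 cr=102 sum_balances=0
After txn 4: dr=164 cr=164 sum_balances=0
After txn 5: dr=355 cr=355 sum_balances=0
After txn 6: dr=371 cr=370 sum_balances=1

Answer: 6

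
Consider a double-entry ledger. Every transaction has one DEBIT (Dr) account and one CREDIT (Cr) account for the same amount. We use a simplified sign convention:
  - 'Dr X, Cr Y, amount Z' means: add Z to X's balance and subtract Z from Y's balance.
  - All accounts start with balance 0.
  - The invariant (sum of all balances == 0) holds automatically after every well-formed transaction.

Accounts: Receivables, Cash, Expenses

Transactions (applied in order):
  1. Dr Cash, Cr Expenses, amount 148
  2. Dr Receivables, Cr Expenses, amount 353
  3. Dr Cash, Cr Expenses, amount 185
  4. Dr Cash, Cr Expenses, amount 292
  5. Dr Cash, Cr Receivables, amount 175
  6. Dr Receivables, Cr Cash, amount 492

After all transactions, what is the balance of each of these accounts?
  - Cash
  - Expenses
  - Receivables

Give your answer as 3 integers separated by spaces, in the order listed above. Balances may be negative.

After txn 1 (Dr Cash, Cr Expenses, amount 148): Cash=148 Expenses=-148
After txn 2 (Dr Receivables, Cr Expenses, amount 353): Cash=148 Expenses=-501 Receivables=353
After txn 3 (Dr Cash, Cr Expenses, amount 185): Cash=333 Expenses=-686 Receivables=353
After txn 4 (Dr Cash, Cr Expenses, amount 292): Cash=625 Expenses=-978 Receivables=353
After txn 5 (Dr Cash, Cr Receivables, amount 175): Cash=800 Expenses=-978 Receivables=178
After txn 6 (Dr Receivables, Cr Cash, amount 492): Cash=308 Expenses=-978 Receivables=670

Answer: 308 -978 670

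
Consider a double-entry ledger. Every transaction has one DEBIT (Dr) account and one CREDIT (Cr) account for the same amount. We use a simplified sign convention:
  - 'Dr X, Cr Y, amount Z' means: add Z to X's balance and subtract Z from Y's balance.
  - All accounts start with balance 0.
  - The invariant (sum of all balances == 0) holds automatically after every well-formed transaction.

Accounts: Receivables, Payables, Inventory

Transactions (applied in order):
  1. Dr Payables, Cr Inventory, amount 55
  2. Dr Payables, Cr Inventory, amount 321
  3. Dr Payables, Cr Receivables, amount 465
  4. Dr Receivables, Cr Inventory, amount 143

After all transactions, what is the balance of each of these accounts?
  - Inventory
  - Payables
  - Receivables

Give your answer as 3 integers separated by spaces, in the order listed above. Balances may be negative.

Answer: -519 841 -322

Derivation:
After txn 1 (Dr Payables, Cr Inventory, amount 55): Inventory=-55 Payables=55
After txn 2 (Dr Payables, Cr Inventory, amount 321): Inventory=-376 Payables=376
After txn 3 (Dr Payables, Cr Receivables, amount 465): Inventory=-376 Payables=841 Receivables=-465
After txn 4 (Dr Receivables, Cr Inventory, amount 143): Inventory=-519 Payables=841 Receivables=-322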